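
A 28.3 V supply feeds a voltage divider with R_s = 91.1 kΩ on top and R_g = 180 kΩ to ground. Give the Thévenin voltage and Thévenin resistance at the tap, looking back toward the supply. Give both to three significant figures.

V_th = 18.8 V, R_th = 60.5 kΩ

V_th is the open-circuit tap voltage: 28.3 × 180/(91.1 + 180) = 18.8 V.
With the supply zeroed, R_s and R_g appear in parallel from the tap: R_th = R_s‖R_g = (91.1 × 180)/271.1 = 60.5 kΩ.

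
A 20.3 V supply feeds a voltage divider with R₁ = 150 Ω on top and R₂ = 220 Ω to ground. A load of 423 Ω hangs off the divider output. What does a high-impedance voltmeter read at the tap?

V_out ≈ 9.97 V

The load sits in parallel with R₂: R₂‖R_L = (220 × 423) / (220 + 423) = 144.7 Ω.
V_out = 20.3 × 144.7 / (150 + 144.7) = 20.3 × 144.7/294.7 = 9.97 V.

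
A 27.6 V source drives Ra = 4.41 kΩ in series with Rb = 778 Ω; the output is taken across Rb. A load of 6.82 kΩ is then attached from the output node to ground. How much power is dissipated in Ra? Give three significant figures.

Total resistance from the source is Ra + (Rb‖R_L) = 5108 Ω, so I = 27.6/5108 Ω = 5.403 mA.
P = I²·Ra = (5.403 mA)² × 4.41 kΩ = 129 mW.

P ≈ 129 mW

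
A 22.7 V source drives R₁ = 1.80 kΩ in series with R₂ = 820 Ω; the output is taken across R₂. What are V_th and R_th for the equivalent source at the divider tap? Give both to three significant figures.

V_th = 7.10 V, R_th = 563 Ω

V_th is the open-circuit tap voltage: 22.7 × 820/(1800 + 820) = 7.10 V.
With the supply zeroed, R₁ and R₂ appear in parallel from the tap: R_th = R₁‖R₂ = (1800 × 820)/2620 = 563 Ω.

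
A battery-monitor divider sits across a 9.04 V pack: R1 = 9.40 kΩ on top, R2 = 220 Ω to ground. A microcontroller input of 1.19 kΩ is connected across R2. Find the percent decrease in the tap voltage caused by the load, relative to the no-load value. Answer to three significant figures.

15.3 %

The divider's output (Thévenin) resistance is R1‖R2 = 215.0 Ω.
Fractional drop under load = R_th/(R_th + R_L) = 215.0 / (215.0 + 1190) = 0.1530.
So the output falls by 15.3 %.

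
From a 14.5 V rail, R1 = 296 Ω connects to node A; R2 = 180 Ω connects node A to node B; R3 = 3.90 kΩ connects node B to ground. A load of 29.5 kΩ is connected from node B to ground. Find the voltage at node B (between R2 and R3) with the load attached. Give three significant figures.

At node B, R3 is in parallel with the load: R3‖R_L = 3445 Ω.
Below node A the resistance is R2 + (R3‖R_L) = 3625 Ω, so V_A = 14.5 × 3625/3921 = 13.41 V.
Then V_B = V_A × (R3‖R_L)/(R2 + R3‖R_L) = 13.41 × 3445/3625 = 12.7 V.

V ≈ 12.7 V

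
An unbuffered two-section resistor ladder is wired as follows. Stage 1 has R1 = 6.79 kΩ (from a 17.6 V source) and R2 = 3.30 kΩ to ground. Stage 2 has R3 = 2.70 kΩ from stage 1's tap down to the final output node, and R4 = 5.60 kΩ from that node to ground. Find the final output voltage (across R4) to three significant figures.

V_out ≈ 3.06 V

Stage 2 presents R3+R4 = 8.300 kΩ as a load on stage 1's tap.
Stage 1's lower leg becomes R2‖(R3+R4) = 2.361 kΩ, so V_mid = 17.6 × 2.361/9.151 = 4.541 V.
Stage 2 is itself unloaded: V_out = V_mid × R4/(R3+R4) = 4.541 × 5.60/8.300 = 3.06 V.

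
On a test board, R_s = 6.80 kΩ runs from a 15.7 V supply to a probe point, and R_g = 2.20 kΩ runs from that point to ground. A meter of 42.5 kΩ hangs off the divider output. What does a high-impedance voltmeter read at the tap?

V_out ≈ 3.69 V

The load sits in parallel with R_g: R_g‖R_L = (2.20 × 42.5) / (2.20 + 42.5) = 2.092 kΩ.
V_out = 15.7 × 2.092 / (6.80 + 2.092) = 15.7 × 2.092/8.892 = 3.69 V.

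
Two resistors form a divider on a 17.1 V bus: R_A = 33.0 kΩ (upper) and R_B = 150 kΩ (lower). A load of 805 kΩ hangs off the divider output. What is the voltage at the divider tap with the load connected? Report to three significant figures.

The load sits in parallel with R_B: R_B‖R_L = (150 × 805) / (150 + 805) = 126.4 kΩ.
V_out = 17.1 × 126.4 / (33.0 + 126.4) = 17.1 × 126.4/159.4 = 13.6 V.
(Unloaded it would have been 14.0 V.)

V_out ≈ 13.6 V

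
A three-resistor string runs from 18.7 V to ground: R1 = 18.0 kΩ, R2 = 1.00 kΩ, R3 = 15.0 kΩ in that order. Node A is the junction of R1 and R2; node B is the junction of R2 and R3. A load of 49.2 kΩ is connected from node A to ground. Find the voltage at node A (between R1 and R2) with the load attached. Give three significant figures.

V ≈ 7.51 V

Below node A the series string R2+R3 = 16.00 kΩ sits in parallel with the 49.2 kΩ load: 12.07 kΩ.
V_A = 18.7 × 12.07/(18.0 + 12.07) = 7.51 V.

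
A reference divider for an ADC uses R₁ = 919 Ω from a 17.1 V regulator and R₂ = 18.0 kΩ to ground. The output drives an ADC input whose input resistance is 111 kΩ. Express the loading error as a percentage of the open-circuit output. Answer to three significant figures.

0.782 %

The divider's output (Thévenin) resistance is R₁‖R₂ = 874.4 Ω.
Fractional drop under load = R_th/(R_th + R_L) = 874.4 / (874.4 + 111000) = 0.007816.
So the output falls by 0.782 %.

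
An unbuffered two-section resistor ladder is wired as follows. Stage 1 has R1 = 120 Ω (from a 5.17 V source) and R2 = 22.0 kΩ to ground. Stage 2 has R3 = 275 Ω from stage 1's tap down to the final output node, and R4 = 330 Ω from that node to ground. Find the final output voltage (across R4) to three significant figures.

Stage 2 presents R3+R4 = 605.0 Ω as a load on stage 1's tap.
Stage 1's lower leg becomes R2‖(R3+R4) = 588.8 Ω, so V_mid = 5.17 × 588.8/708.8 = 4.295 V.
Stage 2 is itself unloaded: V_out = V_mid × R4/(R3+R4) = 4.295 × 330/605.0 = 2.34 V.

V_out ≈ 2.34 V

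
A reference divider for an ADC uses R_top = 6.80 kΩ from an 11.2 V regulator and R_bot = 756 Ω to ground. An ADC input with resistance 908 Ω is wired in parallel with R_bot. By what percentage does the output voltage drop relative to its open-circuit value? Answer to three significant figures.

The divider's output (Thévenin) resistance is R_top‖R_bot = 680.4 Ω.
Fractional drop under load = R_th/(R_th + R_L) = 680.4 / (680.4 + 908) = 0.4283.
So the output falls by 42.8 %.

42.8 %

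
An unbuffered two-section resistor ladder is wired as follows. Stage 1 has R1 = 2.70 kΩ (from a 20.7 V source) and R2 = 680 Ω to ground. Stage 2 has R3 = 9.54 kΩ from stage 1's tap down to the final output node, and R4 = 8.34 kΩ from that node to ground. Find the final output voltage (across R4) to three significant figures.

Stage 2 presents R3+R4 = 17880 Ω as a load on stage 1's tap.
Stage 1's lower leg becomes R2‖(R3+R4) = 655.1 Ω, so V_mid = 20.7 × 655.1/3355 = 4.042 V.
Stage 2 is itself unloaded: V_out = V_mid × R4/(R3+R4) = 4.042 × 8340/17880 = 1.89 V.

V_out ≈ 1.89 V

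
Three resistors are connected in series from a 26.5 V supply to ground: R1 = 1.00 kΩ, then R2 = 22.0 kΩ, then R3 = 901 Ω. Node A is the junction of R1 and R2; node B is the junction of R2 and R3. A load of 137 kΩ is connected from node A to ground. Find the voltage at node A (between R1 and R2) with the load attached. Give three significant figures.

Below node A the series string R2+R3 = 22900 Ω sits in parallel with the 137000 Ω load: 19620 Ω.
V_A = 26.5 × 19620/(1000 + 19620) = 25.2 V.

V ≈ 25.2 V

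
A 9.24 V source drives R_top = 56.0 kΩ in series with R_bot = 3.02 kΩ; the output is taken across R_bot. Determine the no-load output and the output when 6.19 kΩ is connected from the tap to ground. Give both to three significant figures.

Open-circuit: V = 9.24 × 3.02/(56.0 + 3.02) = 0.473 V.
With the load, R_bot becomes R_bot‖R_L = 2.030 kΩ, so V = 9.24 × 2.030/58.03 = 0.323 V.

Unloaded: 0.473 V; loaded: 0.323 V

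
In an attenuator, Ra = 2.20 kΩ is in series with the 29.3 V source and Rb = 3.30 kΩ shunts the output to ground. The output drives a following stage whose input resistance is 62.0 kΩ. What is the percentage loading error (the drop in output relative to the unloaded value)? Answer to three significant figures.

The divider's output (Thévenin) resistance is Ra‖Rb = 1.320 kΩ.
Fractional drop under load = R_th/(R_th + R_L) = 1.320 / (1.320 + 62.0) = 0.02085.
So the output falls by 2.08 %.

2.08 %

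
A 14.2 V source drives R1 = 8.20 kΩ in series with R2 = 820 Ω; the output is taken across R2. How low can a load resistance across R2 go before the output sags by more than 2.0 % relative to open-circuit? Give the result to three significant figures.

Output resistance R_th = R1‖R2 = (8200 × 820)/9020 = 745.5 Ω.
The fractional drop is R_th/(R_th + R_L); requiring this ≤ 0.0200 gives R_L ≥ R_th(1/0.0200 − 1) = 745.5 × 49.00 = 36.5 kΩ.

R_L(min) ≈ 36.5 kΩ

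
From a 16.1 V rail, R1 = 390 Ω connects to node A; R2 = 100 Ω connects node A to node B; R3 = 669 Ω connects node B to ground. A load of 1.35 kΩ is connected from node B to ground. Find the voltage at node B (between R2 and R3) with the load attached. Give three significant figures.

V ≈ 7.68 V

At node B, R3 is in parallel with the load: R3‖R_L = 447.3 Ω.
Below node A the resistance is R2 + (R3‖R_L) = 547.3 Ω, so V_A = 16.1 × 547.3/937.3 = 9.401 V.
Then V_B = V_A × (R3‖R_L)/(R2 + R3‖R_L) = 9.401 × 447.3/547.3 = 7.68 V.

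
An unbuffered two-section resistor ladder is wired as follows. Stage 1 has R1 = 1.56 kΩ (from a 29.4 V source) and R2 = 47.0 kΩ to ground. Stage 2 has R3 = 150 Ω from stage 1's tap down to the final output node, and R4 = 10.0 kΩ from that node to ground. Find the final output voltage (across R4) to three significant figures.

Stage 2 presents R3+R4 = 10150 Ω as a load on stage 1's tap.
Stage 1's lower leg becomes R2‖(R3+R4) = 8347 Ω, so V_mid = 29.4 × 8347/9907 = 24.77 V.
Stage 2 is itself unloaded: V_out = V_mid × R4/(R3+R4) = 24.77 × 10000/10150 = 24.4 V.

V_out ≈ 24.4 V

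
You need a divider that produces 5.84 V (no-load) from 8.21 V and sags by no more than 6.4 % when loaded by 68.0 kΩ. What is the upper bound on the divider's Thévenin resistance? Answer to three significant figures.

Loading drop = R_th/(R_th + R_L) ≤ 0.0640, so R_th ≤ R_L · ε/(1−ε) = 68.0 kΩ × 0.0640/0.9360 = 4.65 kΩ.

R_th ≤ 4.65 kΩ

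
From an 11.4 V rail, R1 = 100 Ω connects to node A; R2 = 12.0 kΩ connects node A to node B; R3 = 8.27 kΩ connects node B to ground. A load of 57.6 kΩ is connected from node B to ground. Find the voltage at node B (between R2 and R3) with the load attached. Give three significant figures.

At node B, R3 is in parallel with the load: R3‖R_L = 7232 Ω.
Below node A the resistance is R2 + (R3‖R_L) = 19230 Ω, so V_A = 11.4 × 19230/19330 = 11.34 V.
Then V_B = V_A × (R3‖R_L)/(R2 + R3‖R_L) = 11.34 × 7232/19230 = 4.26 V.

V ≈ 4.26 V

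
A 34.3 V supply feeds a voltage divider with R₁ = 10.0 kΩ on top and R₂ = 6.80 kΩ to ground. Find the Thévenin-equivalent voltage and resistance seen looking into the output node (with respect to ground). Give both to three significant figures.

V_th = 13.9 V, R_th = 4.05 kΩ

V_th is the open-circuit tap voltage: 34.3 × 6.80/(10.0 + 6.80) = 13.9 V.
With the supply zeroed, R₁ and R₂ appear in parallel from the tap: R_th = R₁‖R₂ = (10.0 × 6.80)/16.80 = 4.05 kΩ.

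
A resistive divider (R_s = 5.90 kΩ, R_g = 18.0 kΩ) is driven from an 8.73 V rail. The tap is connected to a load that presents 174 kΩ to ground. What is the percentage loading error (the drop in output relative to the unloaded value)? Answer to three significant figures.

The divider's output (Thévenin) resistance is R_s‖R_g = 4.444 kΩ.
Fractional drop under load = R_th/(R_th + R_L) = 4.444 / (4.444 + 174) = 0.02490.
So the output falls by 2.49 %.

2.49 %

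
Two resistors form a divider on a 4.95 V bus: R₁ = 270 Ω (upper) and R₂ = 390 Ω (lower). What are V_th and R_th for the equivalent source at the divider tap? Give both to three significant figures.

V_th = 2.92 V, R_th = 160 Ω

V_th is the open-circuit tap voltage: 4.95 × 390/(270 + 390) = 2.92 V.
With the supply zeroed, R₁ and R₂ appear in parallel from the tap: R_th = R₁‖R₂ = (270 × 390)/660.0 = 160 Ω.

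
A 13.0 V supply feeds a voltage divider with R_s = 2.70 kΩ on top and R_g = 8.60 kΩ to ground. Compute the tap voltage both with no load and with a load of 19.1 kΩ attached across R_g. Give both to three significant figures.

Open-circuit: V = 13.0 × 8.60/(2.70 + 8.60) = 9.89 V.
With the load, R_g becomes R_g‖R_L = 5.930 kΩ, so V = 13.0 × 5.930/8.630 = 8.93 V.

Unloaded: 9.89 V; loaded: 8.93 V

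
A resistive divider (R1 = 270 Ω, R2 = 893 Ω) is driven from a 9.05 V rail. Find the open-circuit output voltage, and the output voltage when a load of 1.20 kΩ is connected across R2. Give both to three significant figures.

Unloaded: 6.95 V; loaded: 5.93 V

Open-circuit: V = 9.05 × 893/(270 + 893) = 6.95 V.
With the load, R2 becomes R2‖R_L = 512.0 Ω, so V = 9.05 × 512.0/782.0 = 5.93 V.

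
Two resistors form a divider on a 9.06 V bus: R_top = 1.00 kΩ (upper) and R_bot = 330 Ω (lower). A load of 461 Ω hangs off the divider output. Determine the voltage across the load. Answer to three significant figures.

V_out ≈ 1.46 V

The load sits in parallel with R_bot: R_bot‖R_L = (330 × 461) / (330 + 461) = 192.3 Ω.
V_out = 9.06 × 192.3 / (1000 + 192.3) = 9.06 × 192.3/1192 = 1.46 V.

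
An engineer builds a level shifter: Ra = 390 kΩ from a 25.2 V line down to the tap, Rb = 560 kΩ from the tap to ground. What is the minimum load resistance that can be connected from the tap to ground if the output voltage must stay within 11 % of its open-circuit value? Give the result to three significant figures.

R_L(min) ≈ 1.86 MΩ

Output resistance R_th = Ra‖Rb = (390 × 560)/950.0 = 229.9 kΩ.
The fractional drop is R_th/(R_th + R_L); requiring this ≤ 0.110 gives R_L ≥ R_th(1/0.110 − 1) = 229.9 × 8.091 = 1.86 MΩ.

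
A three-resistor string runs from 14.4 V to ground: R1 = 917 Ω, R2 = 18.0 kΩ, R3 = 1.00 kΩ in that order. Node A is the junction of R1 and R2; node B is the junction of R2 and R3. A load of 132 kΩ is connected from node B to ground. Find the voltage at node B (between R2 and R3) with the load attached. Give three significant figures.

V ≈ 0.718 V

At node B, R3 is in parallel with the load: R3‖R_L = 992.5 Ω.
Below node A the resistance is R2 + (R3‖R_L) = 18990 Ω, so V_A = 14.4 × 18990/19910 = 13.74 V.
Then V_B = V_A × (R3‖R_L)/(R2 + R3‖R_L) = 13.74 × 992.5/18990 = 0.718 V.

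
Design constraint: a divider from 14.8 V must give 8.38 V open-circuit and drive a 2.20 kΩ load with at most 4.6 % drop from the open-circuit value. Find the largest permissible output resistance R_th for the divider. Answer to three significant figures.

Loading drop = R_th/(R_th + R_L) ≤ 0.0460, so R_th ≤ R_L · ε/(1−ε) = 2.20 kΩ × 0.0460/0.9540 = 106 Ω.
(Any R1, R2 with R2/(R1+R2) = 0.566 and R1‖R2 ≤ 106 Ω will meet the spec.)

R_th ≤ 106 Ω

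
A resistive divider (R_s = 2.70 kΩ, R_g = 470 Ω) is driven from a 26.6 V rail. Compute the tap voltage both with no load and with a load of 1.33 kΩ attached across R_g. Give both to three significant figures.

Open-circuit: V = 26.6 × 470/(2700 + 470) = 3.94 V.
With the load, R_g becomes R_g‖R_L = 347.3 Ω, so V = 26.6 × 347.3/3047 = 3.03 V.

Unloaded: 3.94 V; loaded: 3.03 V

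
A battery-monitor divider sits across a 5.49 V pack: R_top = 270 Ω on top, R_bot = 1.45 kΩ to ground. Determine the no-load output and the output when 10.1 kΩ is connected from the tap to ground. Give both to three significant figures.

Unloaded: 4.63 V; loaded: 4.53 V

Open-circuit: V = 5.49 × 1450/(270 + 1450) = 4.63 V.
With the load, R_bot becomes R_bot‖R_L = 1268 Ω, so V = 5.49 × 1268/1538 = 4.53 V.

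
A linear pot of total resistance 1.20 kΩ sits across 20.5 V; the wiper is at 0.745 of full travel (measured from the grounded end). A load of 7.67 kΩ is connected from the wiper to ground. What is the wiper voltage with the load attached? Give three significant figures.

The wiper splits the pot into (1−α)R = 306.0 Ω above and αR = 894.0 Ω below.
Lower section ‖ load = 800.7 Ω.
V_wiper = 20.5 × 800.7/(306.0 + 800.7) = 14.8 V.

V ≈ 14.8 V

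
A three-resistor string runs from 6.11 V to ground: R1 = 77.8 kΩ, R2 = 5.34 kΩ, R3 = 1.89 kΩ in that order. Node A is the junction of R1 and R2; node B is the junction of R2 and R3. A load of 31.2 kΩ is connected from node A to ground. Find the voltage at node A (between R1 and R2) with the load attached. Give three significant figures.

V ≈ 0.429 V

Below node A the series string R2+R3 = 7.230 kΩ sits in parallel with the 31.2 kΩ load: 5.870 kΩ.
V_A = 6.11 × 5.870/(77.8 + 5.870) = 0.429 V.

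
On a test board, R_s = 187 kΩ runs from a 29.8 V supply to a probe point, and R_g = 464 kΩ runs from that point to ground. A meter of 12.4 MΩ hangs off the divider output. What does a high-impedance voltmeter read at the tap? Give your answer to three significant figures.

V_out ≈ 21.0 V

The load sits in parallel with R_g: R_g‖R_L = (464 × 12400) / (464 + 12400) = 447.3 kΩ.
V_out = 29.8 × 447.3 / (187 + 447.3) = 29.8 × 447.3/634.3 = 21.0 V.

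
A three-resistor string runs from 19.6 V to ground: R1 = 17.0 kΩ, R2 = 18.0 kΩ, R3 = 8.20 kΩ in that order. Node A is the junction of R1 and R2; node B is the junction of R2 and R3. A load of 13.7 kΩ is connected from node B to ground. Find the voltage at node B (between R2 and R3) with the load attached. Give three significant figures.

V ≈ 2.51 V

At node B, R3 is in parallel with the load: R3‖R_L = 5.130 kΩ.
Below node A the resistance is R2 + (R3‖R_L) = 23.13 kΩ, so V_A = 19.6 × 23.13/40.13 = 11.30 V.
Then V_B = V_A × (R3‖R_L)/(R2 + R3‖R_L) = 11.30 × 5.130/23.13 = 2.51 V.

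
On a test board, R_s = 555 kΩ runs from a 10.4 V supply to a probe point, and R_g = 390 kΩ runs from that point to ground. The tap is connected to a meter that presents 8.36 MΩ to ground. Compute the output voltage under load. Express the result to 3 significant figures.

The load sits in parallel with R_g: R_g‖R_L = (390 × 8360) / (390 + 8360) = 372.6 kΩ.
V_out = 10.4 × 372.6 / (555 + 372.6) = 10.4 × 372.6/927.6 = 4.18 V.
(Unloaded it would have been 4.29 V.)

V_out ≈ 4.18 V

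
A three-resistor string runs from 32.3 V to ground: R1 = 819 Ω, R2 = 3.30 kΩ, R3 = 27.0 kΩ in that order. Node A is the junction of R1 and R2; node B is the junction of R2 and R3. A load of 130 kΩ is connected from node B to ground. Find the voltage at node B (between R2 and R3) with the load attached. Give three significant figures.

At node B, R3 is in parallel with the load: R3‖R_L = 22360 Ω.
Below node A the resistance is R2 + (R3‖R_L) = 25660 Ω, so V_A = 32.3 × 25660/26480 = 31.30 V.
Then V_B = V_A × (R3‖R_L)/(R2 + R3‖R_L) = 31.30 × 22360/25660 = 27.3 V.

V ≈ 27.3 V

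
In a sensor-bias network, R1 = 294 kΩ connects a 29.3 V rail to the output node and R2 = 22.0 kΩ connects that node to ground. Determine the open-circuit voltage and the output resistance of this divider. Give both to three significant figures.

V_th = 2.04 V, R_th = 20.5 kΩ

V_th is the open-circuit tap voltage: 29.3 × 22.0/(294 + 22.0) = 2.04 V.
With the supply zeroed, R1 and R2 appear in parallel from the tap: R_th = R1‖R2 = (294 × 22.0)/316.0 = 20.5 kΩ.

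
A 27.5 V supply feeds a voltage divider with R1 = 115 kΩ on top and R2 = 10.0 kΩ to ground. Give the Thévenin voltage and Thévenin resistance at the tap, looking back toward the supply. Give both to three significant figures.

V_th is the open-circuit tap voltage: 27.5 × 10.0/(115 + 10.0) = 2.20 V.
With the supply zeroed, R1 and R2 appear in parallel from the tap: R_th = R1‖R2 = (115 × 10.0)/125.0 = 9.20 kΩ.

V_th = 2.20 V, R_th = 9.20 kΩ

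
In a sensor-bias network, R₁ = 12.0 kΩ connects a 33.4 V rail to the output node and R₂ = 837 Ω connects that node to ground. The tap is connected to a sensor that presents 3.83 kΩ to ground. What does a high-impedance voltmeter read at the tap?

V_out ≈ 1.81 V

The load sits in parallel with R₂: R₂‖R_L = (837 × 3830) / (837 + 3830) = 686.9 Ω.
V_out = 33.4 × 686.9 / (12000 + 686.9) = 33.4 × 686.9/12690 = 1.81 V.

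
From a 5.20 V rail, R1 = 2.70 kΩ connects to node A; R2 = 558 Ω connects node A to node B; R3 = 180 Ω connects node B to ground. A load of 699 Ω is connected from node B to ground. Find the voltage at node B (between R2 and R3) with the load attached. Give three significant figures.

V ≈ 0.219 V

At node B, R3 is in parallel with the load: R3‖R_L = 143.1 Ω.
Below node A the resistance is R2 + (R3‖R_L) = 701.1 Ω, so V_A = 5.20 × 701.1/3401 = 1.072 V.
Then V_B = V_A × (R3‖R_L)/(R2 + R3‖R_L) = 1.072 × 143.1/701.1 = 0.219 V.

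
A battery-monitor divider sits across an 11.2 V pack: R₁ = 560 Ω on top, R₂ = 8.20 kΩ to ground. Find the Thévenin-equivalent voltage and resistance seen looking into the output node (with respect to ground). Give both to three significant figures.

V_th = 10.5 V, R_th = 524 Ω

V_th is the open-circuit tap voltage: 11.2 × 8200/(560 + 8200) = 10.5 V.
With the supply zeroed, R₁ and R₂ appear in parallel from the tap: R_th = R₁‖R₂ = (560 × 8200)/8760 = 524 Ω.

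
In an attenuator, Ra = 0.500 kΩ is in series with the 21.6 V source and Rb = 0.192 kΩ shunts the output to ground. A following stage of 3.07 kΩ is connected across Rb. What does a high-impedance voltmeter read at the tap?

V_out ≈ 5.73 V

The load sits in parallel with Rb: Rb‖R_L = (192 × 3070) / (192 + 3070) = 180.7 Ω.
V_out = 21.6 × 180.7 / (500 + 180.7) = 21.6 × 180.7/680.7 = 5.73 V.
(Unloaded it would have been 5.99 V.)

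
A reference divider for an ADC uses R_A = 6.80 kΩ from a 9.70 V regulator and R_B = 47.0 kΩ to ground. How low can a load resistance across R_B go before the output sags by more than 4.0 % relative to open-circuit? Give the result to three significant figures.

R_L(min) ≈ 143 kΩ

Output resistance R_th = R_A‖R_B = (6.80 × 47.0)/53.80 = 5.941 kΩ.
The fractional drop is R_th/(R_th + R_L); requiring this ≤ 0.0400 gives R_L ≥ R_th(1/0.0400 − 1) = 5.941 × 24.00 = 143 kΩ.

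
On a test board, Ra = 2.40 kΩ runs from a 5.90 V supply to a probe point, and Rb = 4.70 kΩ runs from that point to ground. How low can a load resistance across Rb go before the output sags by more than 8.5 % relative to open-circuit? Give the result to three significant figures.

Output resistance R_th = Ra‖Rb = (2.40 × 4.70)/7.100 = 1.589 kΩ.
The fractional drop is R_th/(R_th + R_L); requiring this ≤ 0.0850 gives R_L ≥ R_th(1/0.0850 − 1) = 1.589 × 10.76 = 17.1 kΩ.

R_L(min) ≈ 17.1 kΩ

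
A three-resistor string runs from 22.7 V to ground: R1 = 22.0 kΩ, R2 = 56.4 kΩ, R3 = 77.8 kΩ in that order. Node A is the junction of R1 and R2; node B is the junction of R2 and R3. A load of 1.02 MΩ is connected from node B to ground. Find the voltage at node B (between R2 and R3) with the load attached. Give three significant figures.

At node B, R3 is in parallel with the load: R3‖R_L = 72.29 kΩ.
Below node A the resistance is R2 + (R3‖R_L) = 128.7 kΩ, so V_A = 22.7 × 128.7/150.7 = 19.39 V.
Then V_B = V_A × (R3‖R_L)/(R2 + R3‖R_L) = 19.39 × 72.29/128.7 = 10.9 V.

V ≈ 10.9 V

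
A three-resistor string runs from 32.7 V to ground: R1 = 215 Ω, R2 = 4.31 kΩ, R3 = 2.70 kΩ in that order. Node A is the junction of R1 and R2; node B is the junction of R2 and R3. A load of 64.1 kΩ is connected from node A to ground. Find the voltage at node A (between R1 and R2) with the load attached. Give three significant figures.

V ≈ 31.6 V

Below node A the series string R2+R3 = 7010 Ω sits in parallel with the 64100 Ω load: 6319 Ω.
V_A = 32.7 × 6319/(215 + 6319) = 31.6 V.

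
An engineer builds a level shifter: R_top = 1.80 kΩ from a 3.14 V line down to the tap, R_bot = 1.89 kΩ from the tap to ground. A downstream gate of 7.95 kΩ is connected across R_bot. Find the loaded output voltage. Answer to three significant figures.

The load sits in parallel with R_bot: R_bot‖R_L = (1.89 × 7.95) / (1.89 + 7.95) = 1.527 kΩ.
V_out = 3.14 × 1.527 / (1.80 + 1.527) = 3.14 × 1.527/3.327 = 1.44 V.

V_out ≈ 1.44 V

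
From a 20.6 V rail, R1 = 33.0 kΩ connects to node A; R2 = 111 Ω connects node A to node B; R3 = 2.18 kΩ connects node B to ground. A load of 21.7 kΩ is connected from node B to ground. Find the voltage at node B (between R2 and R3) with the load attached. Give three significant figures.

At node B, R3 is in parallel with the load: R3‖R_L = 1981 Ω.
Below node A the resistance is R2 + (R3‖R_L) = 2092 Ω, so V_A = 20.6 × 2092/35090 = 1.228 V.
Then V_B = V_A × (R3‖R_L)/(R2 + R3‖R_L) = 1.228 × 1981/2092 = 1.16 V.

V ≈ 1.16 V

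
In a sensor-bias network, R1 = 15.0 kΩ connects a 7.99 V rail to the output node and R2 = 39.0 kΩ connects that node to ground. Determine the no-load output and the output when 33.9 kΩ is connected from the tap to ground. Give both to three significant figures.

Open-circuit: V = 7.99 × 39.0/(15.0 + 39.0) = 5.77 V.
With the load, R2 becomes R2‖R_L = 18.14 kΩ, so V = 7.99 × 18.14/33.14 = 4.37 V.

Unloaded: 5.77 V; loaded: 4.37 V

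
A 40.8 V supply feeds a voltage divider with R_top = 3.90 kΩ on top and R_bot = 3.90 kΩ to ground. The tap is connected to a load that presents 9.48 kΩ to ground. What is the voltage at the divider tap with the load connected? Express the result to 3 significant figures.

The load sits in parallel with R_bot: R_bot‖R_L = (3.90 × 9.48) / (3.90 + 9.48) = 2.763 kΩ.
V_out = 40.8 × 2.763 / (3.90 + 2.763) = 40.8 × 2.763/6.663 = 16.9 V.

V_out ≈ 16.9 V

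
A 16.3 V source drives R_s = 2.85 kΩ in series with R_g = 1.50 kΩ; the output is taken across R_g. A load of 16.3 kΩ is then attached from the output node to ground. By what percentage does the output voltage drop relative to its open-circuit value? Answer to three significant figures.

5.69 %

The divider's output (Thévenin) resistance is R_s‖R_g = 0.9828 kΩ.
Fractional drop under load = R_th/(R_th + R_L) = 0.9828 / (0.9828 + 16.3) = 0.05686.
So the output falls by 5.69 %.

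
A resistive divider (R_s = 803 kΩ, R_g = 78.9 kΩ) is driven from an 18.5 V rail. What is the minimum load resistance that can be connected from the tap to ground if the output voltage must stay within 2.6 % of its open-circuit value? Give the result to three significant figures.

R_L(min) ≈ 2.69 MΩ

Output resistance R_th = R_s‖R_g = (803 × 78.9)/881.9 = 71.84 kΩ.
The fractional drop is R_th/(R_th + R_L); requiring this ≤ 0.0260 gives R_L ≥ R_th(1/0.0260 − 1) = 71.84 × 37.46 = 2.69 MΩ.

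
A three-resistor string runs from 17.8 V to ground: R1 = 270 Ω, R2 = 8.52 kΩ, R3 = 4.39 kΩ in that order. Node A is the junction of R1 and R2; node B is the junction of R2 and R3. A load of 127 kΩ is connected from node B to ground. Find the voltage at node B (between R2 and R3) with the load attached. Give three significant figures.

V ≈ 5.80 V

At node B, R3 is in parallel with the load: R3‖R_L = 4243 Ω.
Below node A the resistance is R2 + (R3‖R_L) = 12760 Ω, so V_A = 17.8 × 12760/13030 = 17.43 V.
Then V_B = V_A × (R3‖R_L)/(R2 + R3‖R_L) = 17.43 × 4243/12760 = 5.80 V.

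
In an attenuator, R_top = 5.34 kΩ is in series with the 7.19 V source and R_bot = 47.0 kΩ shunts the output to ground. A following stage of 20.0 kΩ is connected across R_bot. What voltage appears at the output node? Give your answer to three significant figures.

The load sits in parallel with R_bot: R_bot‖R_L = (47.0 × 20.0) / (47.0 + 20.0) = 14.03 kΩ.
V_out = 7.19 × 14.03 / (5.34 + 14.03) = 7.19 × 14.03/19.37 = 5.21 V.
(Unloaded it would have been 6.46 V.)

V_out ≈ 5.21 V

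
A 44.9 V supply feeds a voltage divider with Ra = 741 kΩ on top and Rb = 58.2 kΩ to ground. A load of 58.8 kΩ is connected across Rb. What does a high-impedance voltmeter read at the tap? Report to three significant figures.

The load sits in parallel with Rb: Rb‖R_L = (58.2 × 58.8) / (58.2 + 58.8) = 29.25 kΩ.
V_out = 44.9 × 29.25 / (741 + 29.25) = 44.9 × 29.25/770.2 = 1.71 V.

V_out ≈ 1.71 V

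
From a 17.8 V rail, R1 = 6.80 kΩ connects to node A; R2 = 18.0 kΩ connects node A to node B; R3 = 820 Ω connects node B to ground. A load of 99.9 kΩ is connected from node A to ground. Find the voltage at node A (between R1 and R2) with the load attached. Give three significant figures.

V ≈ 12.5 V

Below node A the series string R2+R3 = 18820 Ω sits in parallel with the 99900 Ω load: 15840 Ω.
V_A = 17.8 × 15840/(6800 + 15840) = 12.5 V.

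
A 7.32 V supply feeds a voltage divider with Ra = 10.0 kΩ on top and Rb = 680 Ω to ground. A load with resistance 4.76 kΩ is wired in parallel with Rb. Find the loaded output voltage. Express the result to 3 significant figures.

The load sits in parallel with Rb: Rb‖R_L = (680 × 4760) / (680 + 4760) = 595.0 Ω.
V_out = 7.32 × 595.0 / (10000 + 595.0) = 7.32 × 595.0/10600 = 0.411 V.

V_out ≈ 0.411 V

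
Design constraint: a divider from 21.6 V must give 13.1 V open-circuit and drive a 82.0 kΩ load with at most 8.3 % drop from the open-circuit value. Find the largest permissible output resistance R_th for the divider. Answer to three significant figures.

R_th ≤ 7.42 kΩ

Loading drop = R_th/(R_th + R_L) ≤ 0.0830, so R_th ≤ R_L · ε/(1−ε) = 82.0 kΩ × 0.0830/0.9170 = 7.42 kΩ.
(Any R1, R2 with R2/(R1+R2) = 0.606 and R1‖R2 ≤ 7.42 kΩ will meet the spec.)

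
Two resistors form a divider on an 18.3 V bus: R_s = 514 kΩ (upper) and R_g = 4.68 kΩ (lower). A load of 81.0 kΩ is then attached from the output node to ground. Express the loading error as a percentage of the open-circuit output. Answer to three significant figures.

5.42 %

The divider's output (Thévenin) resistance is R_s‖R_g = 4.638 kΩ.
Fractional drop under load = R_th/(R_th + R_L) = 4.638 / (4.638 + 81.0) = 0.05416.
So the output falls by 5.42 %.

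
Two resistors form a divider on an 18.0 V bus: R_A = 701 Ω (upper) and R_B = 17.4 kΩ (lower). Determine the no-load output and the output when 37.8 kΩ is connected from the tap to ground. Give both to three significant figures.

Open-circuit: V = 18.0 × 17400/(701 + 17400) = 17.3 V.
With the load, R_B becomes R_B‖R_L = 11920 Ω, so V = 18.0 × 11920/12620 = 17.0 V.

Unloaded: 17.3 V; loaded: 17.0 V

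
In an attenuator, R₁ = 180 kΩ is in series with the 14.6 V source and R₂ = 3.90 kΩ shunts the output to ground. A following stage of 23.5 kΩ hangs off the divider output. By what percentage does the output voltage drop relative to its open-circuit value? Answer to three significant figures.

The divider's output (Thévenin) resistance is R₁‖R₂ = 3.817 kΩ.
Fractional drop under load = R_th/(R_th + R_L) = 3.817 / (3.817 + 23.5) = 0.1397.
So the output falls by 14.0 %.

14.0 %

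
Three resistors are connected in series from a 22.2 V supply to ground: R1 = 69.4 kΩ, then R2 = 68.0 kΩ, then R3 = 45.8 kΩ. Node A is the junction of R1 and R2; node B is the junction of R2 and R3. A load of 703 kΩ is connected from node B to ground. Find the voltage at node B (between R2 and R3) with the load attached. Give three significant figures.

V ≈ 5.29 V

At node B, R3 is in parallel with the load: R3‖R_L = 43.00 kΩ.
Below node A the resistance is R2 + (R3‖R_L) = 111.0 kΩ, so V_A = 22.2 × 111.0/180.4 = 13.66 V.
Then V_B = V_A × (R3‖R_L)/(R2 + R3‖R_L) = 13.66 × 43.00/111.0 = 5.29 V.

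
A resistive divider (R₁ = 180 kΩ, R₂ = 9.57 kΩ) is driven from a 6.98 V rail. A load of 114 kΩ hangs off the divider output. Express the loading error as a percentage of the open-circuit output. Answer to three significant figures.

7.38 %

The divider's output (Thévenin) resistance is R₁‖R₂ = 9.087 kΩ.
Fractional drop under load = R_th/(R_th + R_L) = 9.087 / (9.087 + 114) = 0.07382.
So the output falls by 7.38 %.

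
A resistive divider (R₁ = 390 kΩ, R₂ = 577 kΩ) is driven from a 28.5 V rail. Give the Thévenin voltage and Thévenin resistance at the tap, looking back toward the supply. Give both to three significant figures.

V_th = 17.0 V, R_th = 233 kΩ

V_th is the open-circuit tap voltage: 28.5 × 577/(390 + 577) = 17.0 V.
With the supply zeroed, R₁ and R₂ appear in parallel from the tap: R_th = R₁‖R₂ = (390 × 577)/967.0 = 233 kΩ.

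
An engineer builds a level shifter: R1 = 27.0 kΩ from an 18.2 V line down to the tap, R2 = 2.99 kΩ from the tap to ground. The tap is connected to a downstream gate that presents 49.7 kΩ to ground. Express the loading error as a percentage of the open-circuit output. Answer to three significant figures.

5.14 %

The divider's output (Thévenin) resistance is R1‖R2 = 2.692 kΩ.
Fractional drop under load = R_th/(R_th + R_L) = 2.692 / (2.692 + 49.7) = 0.05138.
So the output falls by 5.14 %.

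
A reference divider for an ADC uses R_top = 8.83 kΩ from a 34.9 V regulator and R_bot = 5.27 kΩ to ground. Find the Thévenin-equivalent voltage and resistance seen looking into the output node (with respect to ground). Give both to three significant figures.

V_th is the open-circuit tap voltage: 34.9 × 5.27/(8.83 + 5.27) = 13.0 V.
With the supply zeroed, R_top and R_bot appear in parallel from the tap: R_th = R_top‖R_bot = (8.83 × 5.27)/14.10 = 3.30 kΩ.

V_th = 13.0 V, R_th = 3.30 kΩ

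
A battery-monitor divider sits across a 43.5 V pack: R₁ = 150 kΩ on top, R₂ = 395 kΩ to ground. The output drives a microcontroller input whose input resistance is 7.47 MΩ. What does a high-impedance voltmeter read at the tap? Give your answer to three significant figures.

The load sits in parallel with R₂: R₂‖R_L = (395 × 7470) / (395 + 7470) = 375.2 kΩ.
V_out = 43.5 × 375.2 / (150 + 375.2) = 43.5 × 375.2/525.2 = 31.1 V.

V_out ≈ 31.1 V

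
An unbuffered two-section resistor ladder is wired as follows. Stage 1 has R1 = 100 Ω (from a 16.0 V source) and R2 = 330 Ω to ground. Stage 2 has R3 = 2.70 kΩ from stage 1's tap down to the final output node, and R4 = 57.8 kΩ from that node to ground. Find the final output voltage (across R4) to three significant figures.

Stage 2 presents R3+R4 = 60500 Ω as a load on stage 1's tap.
Stage 1's lower leg becomes R2‖(R3+R4) = 328.2 Ω, so V_mid = 16.0 × 328.2/428.2 = 12.26 V.
Stage 2 is itself unloaded: V_out = V_mid × R4/(R3+R4) = 12.26 × 57800/60500 = 11.7 V.

V_out ≈ 11.7 V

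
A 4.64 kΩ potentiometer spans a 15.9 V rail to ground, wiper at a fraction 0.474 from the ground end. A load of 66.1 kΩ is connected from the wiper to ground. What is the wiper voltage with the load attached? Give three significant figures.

The wiper splits the pot into (1−α)R = 2.441 kΩ above and αR = 2.199 kΩ below.
Lower section ‖ load = 2.129 kΩ.
V_wiper = 15.9 × 2.129/(2.441 + 2.129) = 7.41 V.

V ≈ 7.41 V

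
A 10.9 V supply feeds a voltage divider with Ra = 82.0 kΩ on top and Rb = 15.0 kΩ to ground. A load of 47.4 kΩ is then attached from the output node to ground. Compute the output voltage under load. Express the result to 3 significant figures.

V_out ≈ 1.33 V

The load sits in parallel with Rb: Rb‖R_L = (15.0 × 47.4) / (15.0 + 47.4) = 11.39 kΩ.
V_out = 10.9 × 11.39 / (82.0 + 11.39) = 10.9 × 11.39/93.39 = 1.33 V.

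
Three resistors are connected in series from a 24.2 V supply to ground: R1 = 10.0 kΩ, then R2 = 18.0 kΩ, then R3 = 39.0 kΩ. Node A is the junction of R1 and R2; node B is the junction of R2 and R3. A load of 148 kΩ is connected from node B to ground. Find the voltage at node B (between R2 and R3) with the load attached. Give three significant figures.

V ≈ 12.7 V

At node B, R3 is in parallel with the load: R3‖R_L = 30.87 kΩ.
Below node A the resistance is R2 + (R3‖R_L) = 48.87 kΩ, so V_A = 24.2 × 48.87/58.87 = 20.09 V.
Then V_B = V_A × (R3‖R_L)/(R2 + R3‖R_L) = 20.09 × 30.87/48.87 = 12.7 V.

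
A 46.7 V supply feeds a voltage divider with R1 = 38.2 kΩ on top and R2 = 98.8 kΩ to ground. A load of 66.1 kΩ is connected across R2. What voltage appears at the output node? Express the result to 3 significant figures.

The load sits in parallel with R2: R2‖R_L = (98.8 × 66.1) / (98.8 + 66.1) = 39.60 kΩ.
V_out = 46.7 × 39.60 / (38.2 + 39.60) = 46.7 × 39.60/77.80 = 23.8 V.

V_out ≈ 23.8 V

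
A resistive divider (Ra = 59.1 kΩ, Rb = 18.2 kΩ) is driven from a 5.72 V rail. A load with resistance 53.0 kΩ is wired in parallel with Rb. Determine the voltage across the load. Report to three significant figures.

V_out ≈ 1.07 V

The load sits in parallel with Rb: Rb‖R_L = (18.2 × 53.0) / (18.2 + 53.0) = 13.55 kΩ.
V_out = 5.72 × 13.55 / (59.1 + 13.55) = 5.72 × 13.55/72.65 = 1.07 V.
(Unloaded it would have been 1.35 V.)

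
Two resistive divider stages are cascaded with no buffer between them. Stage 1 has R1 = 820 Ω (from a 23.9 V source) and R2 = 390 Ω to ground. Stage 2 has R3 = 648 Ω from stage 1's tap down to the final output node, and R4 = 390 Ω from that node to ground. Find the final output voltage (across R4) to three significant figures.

V_out ≈ 2.31 V

Stage 2 presents R3+R4 = 1038 Ω as a load on stage 1's tap.
Stage 1's lower leg becomes R2‖(R3+R4) = 283.5 Ω, so V_mid = 23.9 × 283.5/1103 = 6.140 V.
Stage 2 is itself unloaded: V_out = V_mid × R4/(R3+R4) = 6.140 × 390/1038 = 2.31 V.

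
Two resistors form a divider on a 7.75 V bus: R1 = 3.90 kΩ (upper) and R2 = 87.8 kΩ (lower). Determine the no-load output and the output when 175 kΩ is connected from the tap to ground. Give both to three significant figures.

Open-circuit: V = 7.75 × 87.8/(3.90 + 87.8) = 7.42 V.
With the load, R2 becomes R2‖R_L = 58.47 kΩ, so V = 7.75 × 58.47/62.37 = 7.27 V.

Unloaded: 7.42 V; loaded: 7.27 V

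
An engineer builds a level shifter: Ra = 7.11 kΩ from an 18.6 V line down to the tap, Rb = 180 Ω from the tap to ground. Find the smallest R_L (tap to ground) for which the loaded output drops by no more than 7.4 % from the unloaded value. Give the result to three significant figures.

Output resistance R_th = Ra‖Rb = (7110 × 180)/7290 = 175.6 Ω.
The fractional drop is R_th/(R_th + R_L); requiring this ≤ 0.0740 gives R_L ≥ R_th(1/0.0740 − 1) = 175.6 × 12.51 = 2.20 kΩ.

R_L(min) ≈ 2.20 kΩ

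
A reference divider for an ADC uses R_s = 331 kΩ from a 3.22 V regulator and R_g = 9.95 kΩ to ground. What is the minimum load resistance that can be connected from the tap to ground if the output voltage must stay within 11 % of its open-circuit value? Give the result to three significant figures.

Output resistance R_th = R_s‖R_g = (331 × 9.95)/340.9 = 9.660 kΩ.
The fractional drop is R_th/(R_th + R_L); requiring this ≤ 0.110 gives R_L ≥ R_th(1/0.110 − 1) = 9.660 × 8.091 = 78.2 kΩ.

R_L(min) ≈ 78.2 kΩ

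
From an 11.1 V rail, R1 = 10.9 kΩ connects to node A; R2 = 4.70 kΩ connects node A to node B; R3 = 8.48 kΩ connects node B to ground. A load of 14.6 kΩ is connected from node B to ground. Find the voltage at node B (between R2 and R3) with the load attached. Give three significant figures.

At node B, R3 is in parallel with the load: R3‖R_L = 5.364 kΩ.
Below node A the resistance is R2 + (R3‖R_L) = 10.06 kΩ, so V_A = 11.1 × 10.06/20.96 = 5.329 V.
Then V_B = V_A × (R3‖R_L)/(R2 + R3‖R_L) = 5.329 × 5.364/10.06 = 2.84 V.

V ≈ 2.84 V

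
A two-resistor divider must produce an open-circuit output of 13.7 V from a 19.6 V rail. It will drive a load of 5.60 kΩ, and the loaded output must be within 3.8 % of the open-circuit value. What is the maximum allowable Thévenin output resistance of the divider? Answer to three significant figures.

Loading drop = R_th/(R_th + R_L) ≤ 0.0380, so R_th ≤ R_L · ε/(1−ε) = 5.60 kΩ × 0.0380/0.9620 = 221 Ω.

R_th ≤ 221 Ω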